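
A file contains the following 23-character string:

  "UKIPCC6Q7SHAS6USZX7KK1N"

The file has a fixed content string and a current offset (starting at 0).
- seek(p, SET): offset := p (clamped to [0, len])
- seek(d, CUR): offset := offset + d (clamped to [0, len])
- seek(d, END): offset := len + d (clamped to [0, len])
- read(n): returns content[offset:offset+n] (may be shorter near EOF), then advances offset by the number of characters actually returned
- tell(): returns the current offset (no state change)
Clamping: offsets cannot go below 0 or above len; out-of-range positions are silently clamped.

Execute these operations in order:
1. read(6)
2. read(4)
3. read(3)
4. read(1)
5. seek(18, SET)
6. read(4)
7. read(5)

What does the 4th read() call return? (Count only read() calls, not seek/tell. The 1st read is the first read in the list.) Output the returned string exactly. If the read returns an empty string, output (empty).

After 1 (read(6)): returned 'UKIPCC', offset=6
After 2 (read(4)): returned '6Q7S', offset=10
After 3 (read(3)): returned 'HAS', offset=13
After 4 (read(1)): returned '6', offset=14
After 5 (seek(18, SET)): offset=18
After 6 (read(4)): returned '7KK1', offset=22
After 7 (read(5)): returned 'N', offset=23

Answer: 6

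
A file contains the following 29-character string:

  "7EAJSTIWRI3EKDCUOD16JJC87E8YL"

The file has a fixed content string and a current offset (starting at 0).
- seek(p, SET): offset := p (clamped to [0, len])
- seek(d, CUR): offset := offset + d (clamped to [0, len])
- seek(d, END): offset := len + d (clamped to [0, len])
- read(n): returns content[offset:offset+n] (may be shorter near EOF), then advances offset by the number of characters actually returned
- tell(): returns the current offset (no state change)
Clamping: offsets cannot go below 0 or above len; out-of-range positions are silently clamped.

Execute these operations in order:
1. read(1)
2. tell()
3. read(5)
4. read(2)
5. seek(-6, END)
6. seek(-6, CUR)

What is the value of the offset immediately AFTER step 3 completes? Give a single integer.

After 1 (read(1)): returned '7', offset=1
After 2 (tell()): offset=1
After 3 (read(5)): returned 'EAJST', offset=6

Answer: 6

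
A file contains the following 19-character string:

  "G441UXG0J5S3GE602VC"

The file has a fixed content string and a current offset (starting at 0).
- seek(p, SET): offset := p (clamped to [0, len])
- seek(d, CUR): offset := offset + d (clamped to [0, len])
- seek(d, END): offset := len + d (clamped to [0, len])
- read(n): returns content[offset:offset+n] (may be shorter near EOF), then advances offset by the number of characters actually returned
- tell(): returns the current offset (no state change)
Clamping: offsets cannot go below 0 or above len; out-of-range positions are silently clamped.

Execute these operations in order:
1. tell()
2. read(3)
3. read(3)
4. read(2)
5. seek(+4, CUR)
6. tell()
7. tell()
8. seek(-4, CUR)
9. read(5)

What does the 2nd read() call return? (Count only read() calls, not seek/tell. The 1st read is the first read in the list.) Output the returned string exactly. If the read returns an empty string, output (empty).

After 1 (tell()): offset=0
After 2 (read(3)): returned 'G44', offset=3
After 3 (read(3)): returned '1UX', offset=6
After 4 (read(2)): returned 'G0', offset=8
After 5 (seek(+4, CUR)): offset=12
After 6 (tell()): offset=12
After 7 (tell()): offset=12
After 8 (seek(-4, CUR)): offset=8
After 9 (read(5)): returned 'J5S3G', offset=13

Answer: 1UX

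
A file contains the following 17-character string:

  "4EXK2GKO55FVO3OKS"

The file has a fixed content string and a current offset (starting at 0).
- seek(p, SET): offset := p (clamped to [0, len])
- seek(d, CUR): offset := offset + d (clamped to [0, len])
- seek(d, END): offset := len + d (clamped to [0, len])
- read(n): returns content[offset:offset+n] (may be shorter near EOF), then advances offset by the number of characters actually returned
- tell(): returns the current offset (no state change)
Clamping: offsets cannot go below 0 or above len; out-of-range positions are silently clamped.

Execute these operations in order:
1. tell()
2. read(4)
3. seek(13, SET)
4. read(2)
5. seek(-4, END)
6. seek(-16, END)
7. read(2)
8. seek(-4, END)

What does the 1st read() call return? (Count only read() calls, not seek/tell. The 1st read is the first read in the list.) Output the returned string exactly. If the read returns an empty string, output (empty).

After 1 (tell()): offset=0
After 2 (read(4)): returned '4EXK', offset=4
After 3 (seek(13, SET)): offset=13
After 4 (read(2)): returned '3O', offset=15
After 5 (seek(-4, END)): offset=13
After 6 (seek(-16, END)): offset=1
After 7 (read(2)): returned 'EX', offset=3
After 8 (seek(-4, END)): offset=13

Answer: 4EXK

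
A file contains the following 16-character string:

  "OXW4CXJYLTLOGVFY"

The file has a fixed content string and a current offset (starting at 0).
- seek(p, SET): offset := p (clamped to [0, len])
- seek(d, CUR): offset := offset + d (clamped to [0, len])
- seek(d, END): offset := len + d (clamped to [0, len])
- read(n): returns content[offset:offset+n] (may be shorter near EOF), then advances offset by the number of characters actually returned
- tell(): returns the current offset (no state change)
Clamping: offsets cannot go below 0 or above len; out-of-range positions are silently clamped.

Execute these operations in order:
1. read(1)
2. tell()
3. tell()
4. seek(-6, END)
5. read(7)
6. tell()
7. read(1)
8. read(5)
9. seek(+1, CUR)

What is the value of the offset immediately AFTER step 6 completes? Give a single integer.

After 1 (read(1)): returned 'O', offset=1
After 2 (tell()): offset=1
After 3 (tell()): offset=1
After 4 (seek(-6, END)): offset=10
After 5 (read(7)): returned 'LOGVFY', offset=16
After 6 (tell()): offset=16

Answer: 16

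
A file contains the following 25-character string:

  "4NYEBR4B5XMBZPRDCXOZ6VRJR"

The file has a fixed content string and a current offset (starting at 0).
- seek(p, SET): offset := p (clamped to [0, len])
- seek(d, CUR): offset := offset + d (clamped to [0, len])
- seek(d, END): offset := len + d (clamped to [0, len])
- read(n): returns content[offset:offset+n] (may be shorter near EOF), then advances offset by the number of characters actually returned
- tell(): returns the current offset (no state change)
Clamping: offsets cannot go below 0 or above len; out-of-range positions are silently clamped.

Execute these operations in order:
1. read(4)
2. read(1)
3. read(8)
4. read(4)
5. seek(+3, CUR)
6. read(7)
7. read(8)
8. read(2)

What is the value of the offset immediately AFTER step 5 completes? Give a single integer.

After 1 (read(4)): returned '4NYE', offset=4
After 2 (read(1)): returned 'B', offset=5
After 3 (read(8)): returned 'R4B5XMBZ', offset=13
After 4 (read(4)): returned 'PRDC', offset=17
After 5 (seek(+3, CUR)): offset=20

Answer: 20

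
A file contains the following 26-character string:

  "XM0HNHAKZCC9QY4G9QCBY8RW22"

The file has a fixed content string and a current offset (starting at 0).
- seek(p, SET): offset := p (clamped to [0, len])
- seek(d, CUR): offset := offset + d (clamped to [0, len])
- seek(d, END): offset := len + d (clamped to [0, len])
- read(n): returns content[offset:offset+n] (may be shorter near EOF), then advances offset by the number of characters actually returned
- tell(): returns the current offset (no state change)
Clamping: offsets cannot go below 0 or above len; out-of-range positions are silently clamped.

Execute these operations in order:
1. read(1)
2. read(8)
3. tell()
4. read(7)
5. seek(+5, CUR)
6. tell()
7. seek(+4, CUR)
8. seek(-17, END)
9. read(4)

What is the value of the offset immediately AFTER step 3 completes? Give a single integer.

Answer: 9

Derivation:
After 1 (read(1)): returned 'X', offset=1
After 2 (read(8)): returned 'M0HNHAKZ', offset=9
After 3 (tell()): offset=9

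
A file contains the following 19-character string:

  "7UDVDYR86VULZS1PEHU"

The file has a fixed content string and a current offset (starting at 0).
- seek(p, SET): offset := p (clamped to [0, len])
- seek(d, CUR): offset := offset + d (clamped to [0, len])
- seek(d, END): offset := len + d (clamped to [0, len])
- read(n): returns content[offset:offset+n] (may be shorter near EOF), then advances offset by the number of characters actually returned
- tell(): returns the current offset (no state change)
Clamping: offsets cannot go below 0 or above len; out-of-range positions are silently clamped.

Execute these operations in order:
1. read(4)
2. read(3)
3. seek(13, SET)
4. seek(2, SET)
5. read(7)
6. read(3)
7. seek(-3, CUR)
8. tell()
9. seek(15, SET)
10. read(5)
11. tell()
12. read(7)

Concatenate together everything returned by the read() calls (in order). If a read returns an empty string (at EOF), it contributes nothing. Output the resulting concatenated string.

Answer: 7UDVDYRDVDYR86VULPEHU

Derivation:
After 1 (read(4)): returned '7UDV', offset=4
After 2 (read(3)): returned 'DYR', offset=7
After 3 (seek(13, SET)): offset=13
After 4 (seek(2, SET)): offset=2
After 5 (read(7)): returned 'DVDYR86', offset=9
After 6 (read(3)): returned 'VUL', offset=12
After 7 (seek(-3, CUR)): offset=9
After 8 (tell()): offset=9
After 9 (seek(15, SET)): offset=15
After 10 (read(5)): returned 'PEHU', offset=19
After 11 (tell()): offset=19
After 12 (read(7)): returned '', offset=19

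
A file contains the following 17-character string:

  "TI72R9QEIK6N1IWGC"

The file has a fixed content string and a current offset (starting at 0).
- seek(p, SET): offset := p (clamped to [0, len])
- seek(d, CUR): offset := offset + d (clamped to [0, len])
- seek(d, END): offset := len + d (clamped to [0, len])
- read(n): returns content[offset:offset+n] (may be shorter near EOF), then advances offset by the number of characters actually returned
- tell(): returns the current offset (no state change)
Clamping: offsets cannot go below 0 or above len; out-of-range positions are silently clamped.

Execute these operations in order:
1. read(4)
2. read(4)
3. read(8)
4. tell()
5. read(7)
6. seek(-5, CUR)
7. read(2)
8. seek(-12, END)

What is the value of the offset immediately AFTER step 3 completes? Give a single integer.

Answer: 16

Derivation:
After 1 (read(4)): returned 'TI72', offset=4
After 2 (read(4)): returned 'R9QE', offset=8
After 3 (read(8)): returned 'IK6N1IWG', offset=16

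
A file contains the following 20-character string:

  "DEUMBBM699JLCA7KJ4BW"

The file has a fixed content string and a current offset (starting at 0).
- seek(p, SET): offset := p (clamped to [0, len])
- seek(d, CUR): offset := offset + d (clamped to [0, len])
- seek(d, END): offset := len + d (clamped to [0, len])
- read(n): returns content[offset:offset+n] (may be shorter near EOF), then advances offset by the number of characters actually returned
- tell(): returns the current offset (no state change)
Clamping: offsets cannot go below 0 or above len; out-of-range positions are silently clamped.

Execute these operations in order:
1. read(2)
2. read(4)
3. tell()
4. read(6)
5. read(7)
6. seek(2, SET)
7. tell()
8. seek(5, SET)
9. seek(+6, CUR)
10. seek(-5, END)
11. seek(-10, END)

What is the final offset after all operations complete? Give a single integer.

After 1 (read(2)): returned 'DE', offset=2
After 2 (read(4)): returned 'UMBB', offset=6
After 3 (tell()): offset=6
After 4 (read(6)): returned 'M699JL', offset=12
After 5 (read(7)): returned 'CA7KJ4B', offset=19
After 6 (seek(2, SET)): offset=2
After 7 (tell()): offset=2
After 8 (seek(5, SET)): offset=5
After 9 (seek(+6, CUR)): offset=11
After 10 (seek(-5, END)): offset=15
After 11 (seek(-10, END)): offset=10

Answer: 10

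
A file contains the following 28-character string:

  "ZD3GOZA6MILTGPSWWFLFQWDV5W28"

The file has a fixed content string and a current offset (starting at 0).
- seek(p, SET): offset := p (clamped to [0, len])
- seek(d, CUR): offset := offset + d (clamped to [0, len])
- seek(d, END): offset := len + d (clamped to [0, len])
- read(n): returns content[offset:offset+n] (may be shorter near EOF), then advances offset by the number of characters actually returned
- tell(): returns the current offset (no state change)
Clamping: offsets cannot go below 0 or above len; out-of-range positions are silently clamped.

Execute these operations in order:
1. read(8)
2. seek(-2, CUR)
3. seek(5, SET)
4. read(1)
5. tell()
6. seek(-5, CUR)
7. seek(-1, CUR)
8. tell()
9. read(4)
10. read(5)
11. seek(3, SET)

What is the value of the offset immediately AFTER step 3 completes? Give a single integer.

Answer: 5

Derivation:
After 1 (read(8)): returned 'ZD3GOZA6', offset=8
After 2 (seek(-2, CUR)): offset=6
After 3 (seek(5, SET)): offset=5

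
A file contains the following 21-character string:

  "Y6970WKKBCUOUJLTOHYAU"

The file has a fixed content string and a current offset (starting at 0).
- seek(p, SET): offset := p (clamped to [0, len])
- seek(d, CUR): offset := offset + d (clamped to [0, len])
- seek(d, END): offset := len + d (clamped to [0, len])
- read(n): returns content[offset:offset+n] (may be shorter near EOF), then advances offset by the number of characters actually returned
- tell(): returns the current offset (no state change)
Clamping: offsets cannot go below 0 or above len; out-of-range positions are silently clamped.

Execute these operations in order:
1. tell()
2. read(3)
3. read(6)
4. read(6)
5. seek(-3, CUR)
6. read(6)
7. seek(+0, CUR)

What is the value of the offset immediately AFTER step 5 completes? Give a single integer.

Answer: 12

Derivation:
After 1 (tell()): offset=0
After 2 (read(3)): returned 'Y69', offset=3
After 3 (read(6)): returned '70WKKB', offset=9
After 4 (read(6)): returned 'CUOUJL', offset=15
After 5 (seek(-3, CUR)): offset=12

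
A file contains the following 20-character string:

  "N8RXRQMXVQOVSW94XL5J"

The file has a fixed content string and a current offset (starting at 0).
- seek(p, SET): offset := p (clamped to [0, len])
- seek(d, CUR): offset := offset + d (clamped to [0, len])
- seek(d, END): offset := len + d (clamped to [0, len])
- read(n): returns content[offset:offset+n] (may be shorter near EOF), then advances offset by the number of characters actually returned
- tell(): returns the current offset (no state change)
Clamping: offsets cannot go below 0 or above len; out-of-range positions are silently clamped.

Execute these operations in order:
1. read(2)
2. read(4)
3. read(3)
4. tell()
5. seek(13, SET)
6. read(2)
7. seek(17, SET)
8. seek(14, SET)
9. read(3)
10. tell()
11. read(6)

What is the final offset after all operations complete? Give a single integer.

After 1 (read(2)): returned 'N8', offset=2
After 2 (read(4)): returned 'RXRQ', offset=6
After 3 (read(3)): returned 'MXV', offset=9
After 4 (tell()): offset=9
After 5 (seek(13, SET)): offset=13
After 6 (read(2)): returned 'W9', offset=15
After 7 (seek(17, SET)): offset=17
After 8 (seek(14, SET)): offset=14
After 9 (read(3)): returned '94X', offset=17
After 10 (tell()): offset=17
After 11 (read(6)): returned 'L5J', offset=20

Answer: 20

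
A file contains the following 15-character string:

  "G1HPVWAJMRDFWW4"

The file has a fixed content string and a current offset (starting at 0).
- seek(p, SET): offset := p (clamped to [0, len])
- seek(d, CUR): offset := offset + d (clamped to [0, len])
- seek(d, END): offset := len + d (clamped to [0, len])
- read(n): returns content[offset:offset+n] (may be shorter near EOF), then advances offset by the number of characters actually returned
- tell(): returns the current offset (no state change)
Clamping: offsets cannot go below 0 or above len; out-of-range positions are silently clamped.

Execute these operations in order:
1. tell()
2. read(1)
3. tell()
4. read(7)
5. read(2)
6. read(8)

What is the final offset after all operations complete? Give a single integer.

After 1 (tell()): offset=0
After 2 (read(1)): returned 'G', offset=1
After 3 (tell()): offset=1
After 4 (read(7)): returned '1HPVWAJ', offset=8
After 5 (read(2)): returned 'MR', offset=10
After 6 (read(8)): returned 'DFWW4', offset=15

Answer: 15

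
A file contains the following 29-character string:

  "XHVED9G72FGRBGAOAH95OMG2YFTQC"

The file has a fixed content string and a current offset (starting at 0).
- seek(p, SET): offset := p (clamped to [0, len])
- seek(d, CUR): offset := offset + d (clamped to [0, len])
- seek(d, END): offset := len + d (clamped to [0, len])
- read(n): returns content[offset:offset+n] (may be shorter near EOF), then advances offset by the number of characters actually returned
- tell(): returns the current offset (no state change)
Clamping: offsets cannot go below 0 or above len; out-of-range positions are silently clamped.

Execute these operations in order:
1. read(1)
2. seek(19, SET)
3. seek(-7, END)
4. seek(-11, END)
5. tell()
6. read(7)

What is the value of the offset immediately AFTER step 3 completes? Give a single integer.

Answer: 22

Derivation:
After 1 (read(1)): returned 'X', offset=1
After 2 (seek(19, SET)): offset=19
After 3 (seek(-7, END)): offset=22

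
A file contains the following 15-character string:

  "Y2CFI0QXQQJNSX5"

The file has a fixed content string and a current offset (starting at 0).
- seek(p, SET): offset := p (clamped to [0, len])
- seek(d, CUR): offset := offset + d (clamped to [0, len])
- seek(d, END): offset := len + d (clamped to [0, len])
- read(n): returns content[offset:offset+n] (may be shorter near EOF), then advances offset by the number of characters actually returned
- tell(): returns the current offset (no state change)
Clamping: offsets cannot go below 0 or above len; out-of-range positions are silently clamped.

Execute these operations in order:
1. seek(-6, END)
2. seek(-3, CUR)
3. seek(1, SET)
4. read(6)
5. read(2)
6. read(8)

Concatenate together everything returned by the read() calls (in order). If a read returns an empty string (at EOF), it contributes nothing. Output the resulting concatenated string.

Answer: 2CFI0QXQQJNSX5

Derivation:
After 1 (seek(-6, END)): offset=9
After 2 (seek(-3, CUR)): offset=6
After 3 (seek(1, SET)): offset=1
After 4 (read(6)): returned '2CFI0Q', offset=7
After 5 (read(2)): returned 'XQ', offset=9
After 6 (read(8)): returned 'QJNSX5', offset=15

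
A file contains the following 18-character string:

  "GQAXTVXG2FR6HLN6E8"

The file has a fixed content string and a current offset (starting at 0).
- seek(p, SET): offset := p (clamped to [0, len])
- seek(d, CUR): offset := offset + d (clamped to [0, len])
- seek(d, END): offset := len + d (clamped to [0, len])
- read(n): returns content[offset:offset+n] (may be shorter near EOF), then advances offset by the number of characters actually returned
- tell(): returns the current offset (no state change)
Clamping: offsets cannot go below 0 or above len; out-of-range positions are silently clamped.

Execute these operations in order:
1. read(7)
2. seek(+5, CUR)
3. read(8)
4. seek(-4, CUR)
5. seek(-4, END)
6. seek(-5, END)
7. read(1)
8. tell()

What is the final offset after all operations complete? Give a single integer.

After 1 (read(7)): returned 'GQAXTVX', offset=7
After 2 (seek(+5, CUR)): offset=12
After 3 (read(8)): returned 'HLN6E8', offset=18
After 4 (seek(-4, CUR)): offset=14
After 5 (seek(-4, END)): offset=14
After 6 (seek(-5, END)): offset=13
After 7 (read(1)): returned 'L', offset=14
After 8 (tell()): offset=14

Answer: 14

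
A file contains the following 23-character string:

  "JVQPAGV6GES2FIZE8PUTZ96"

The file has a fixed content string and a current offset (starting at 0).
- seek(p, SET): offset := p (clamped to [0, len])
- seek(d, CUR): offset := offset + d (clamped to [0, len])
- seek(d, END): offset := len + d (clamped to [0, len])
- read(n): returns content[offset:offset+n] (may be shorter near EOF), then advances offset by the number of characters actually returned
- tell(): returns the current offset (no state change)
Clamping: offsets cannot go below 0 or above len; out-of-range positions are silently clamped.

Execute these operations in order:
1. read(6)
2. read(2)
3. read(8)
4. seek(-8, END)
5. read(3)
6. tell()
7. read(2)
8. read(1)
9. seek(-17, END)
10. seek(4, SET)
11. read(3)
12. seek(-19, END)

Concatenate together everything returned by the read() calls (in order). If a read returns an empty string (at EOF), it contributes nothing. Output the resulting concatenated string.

Answer: JVQPAGV6GES2FIZEE8PUTZAGV

Derivation:
After 1 (read(6)): returned 'JVQPAG', offset=6
After 2 (read(2)): returned 'V6', offset=8
After 3 (read(8)): returned 'GES2FIZE', offset=16
After 4 (seek(-8, END)): offset=15
After 5 (read(3)): returned 'E8P', offset=18
After 6 (tell()): offset=18
After 7 (read(2)): returned 'UT', offset=20
After 8 (read(1)): returned 'Z', offset=21
After 9 (seek(-17, END)): offset=6
After 10 (seek(4, SET)): offset=4
After 11 (read(3)): returned 'AGV', offset=7
After 12 (seek(-19, END)): offset=4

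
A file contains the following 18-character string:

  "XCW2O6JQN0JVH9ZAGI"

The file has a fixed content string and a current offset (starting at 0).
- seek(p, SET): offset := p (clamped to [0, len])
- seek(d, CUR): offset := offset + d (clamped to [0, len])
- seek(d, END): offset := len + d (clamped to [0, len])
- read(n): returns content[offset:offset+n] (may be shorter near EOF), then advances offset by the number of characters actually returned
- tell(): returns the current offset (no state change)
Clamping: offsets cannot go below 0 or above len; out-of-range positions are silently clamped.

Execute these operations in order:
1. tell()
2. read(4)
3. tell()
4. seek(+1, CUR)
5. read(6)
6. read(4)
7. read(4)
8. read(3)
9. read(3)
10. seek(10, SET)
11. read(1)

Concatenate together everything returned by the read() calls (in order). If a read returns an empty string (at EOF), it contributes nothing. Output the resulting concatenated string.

After 1 (tell()): offset=0
After 2 (read(4)): returned 'XCW2', offset=4
After 3 (tell()): offset=4
After 4 (seek(+1, CUR)): offset=5
After 5 (read(6)): returned '6JQN0J', offset=11
After 6 (read(4)): returned 'VH9Z', offset=15
After 7 (read(4)): returned 'AGI', offset=18
After 8 (read(3)): returned '', offset=18
After 9 (read(3)): returned '', offset=18
After 10 (seek(10, SET)): offset=10
After 11 (read(1)): returned 'J', offset=11

Answer: XCW26JQN0JVH9ZAGIJ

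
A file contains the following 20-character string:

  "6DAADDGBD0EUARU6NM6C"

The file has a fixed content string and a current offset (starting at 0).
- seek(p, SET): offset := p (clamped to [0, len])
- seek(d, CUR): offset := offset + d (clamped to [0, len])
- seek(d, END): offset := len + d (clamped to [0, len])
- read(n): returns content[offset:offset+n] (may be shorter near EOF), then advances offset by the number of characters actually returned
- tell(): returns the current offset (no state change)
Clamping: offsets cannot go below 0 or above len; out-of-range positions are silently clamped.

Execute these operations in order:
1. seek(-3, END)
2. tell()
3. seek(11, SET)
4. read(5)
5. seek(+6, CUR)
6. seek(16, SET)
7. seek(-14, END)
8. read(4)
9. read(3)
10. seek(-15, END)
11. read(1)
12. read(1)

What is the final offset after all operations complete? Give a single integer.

Answer: 7

Derivation:
After 1 (seek(-3, END)): offset=17
After 2 (tell()): offset=17
After 3 (seek(11, SET)): offset=11
After 4 (read(5)): returned 'UARU6', offset=16
After 5 (seek(+6, CUR)): offset=20
After 6 (seek(16, SET)): offset=16
After 7 (seek(-14, END)): offset=6
After 8 (read(4)): returned 'GBD0', offset=10
After 9 (read(3)): returned 'EUA', offset=13
After 10 (seek(-15, END)): offset=5
After 11 (read(1)): returned 'D', offset=6
After 12 (read(1)): returned 'G', offset=7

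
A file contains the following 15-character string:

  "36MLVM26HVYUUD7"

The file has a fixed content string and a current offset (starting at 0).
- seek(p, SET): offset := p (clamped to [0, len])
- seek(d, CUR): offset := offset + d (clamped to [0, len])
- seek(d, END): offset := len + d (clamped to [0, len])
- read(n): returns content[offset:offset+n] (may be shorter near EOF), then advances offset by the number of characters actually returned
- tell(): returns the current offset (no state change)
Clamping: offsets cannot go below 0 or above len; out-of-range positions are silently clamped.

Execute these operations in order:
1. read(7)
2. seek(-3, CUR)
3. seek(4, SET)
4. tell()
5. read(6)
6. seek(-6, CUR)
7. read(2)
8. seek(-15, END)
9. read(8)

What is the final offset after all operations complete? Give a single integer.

Answer: 8

Derivation:
After 1 (read(7)): returned '36MLVM2', offset=7
After 2 (seek(-3, CUR)): offset=4
After 3 (seek(4, SET)): offset=4
After 4 (tell()): offset=4
After 5 (read(6)): returned 'VM26HV', offset=10
After 6 (seek(-6, CUR)): offset=4
After 7 (read(2)): returned 'VM', offset=6
After 8 (seek(-15, END)): offset=0
After 9 (read(8)): returned '36MLVM26', offset=8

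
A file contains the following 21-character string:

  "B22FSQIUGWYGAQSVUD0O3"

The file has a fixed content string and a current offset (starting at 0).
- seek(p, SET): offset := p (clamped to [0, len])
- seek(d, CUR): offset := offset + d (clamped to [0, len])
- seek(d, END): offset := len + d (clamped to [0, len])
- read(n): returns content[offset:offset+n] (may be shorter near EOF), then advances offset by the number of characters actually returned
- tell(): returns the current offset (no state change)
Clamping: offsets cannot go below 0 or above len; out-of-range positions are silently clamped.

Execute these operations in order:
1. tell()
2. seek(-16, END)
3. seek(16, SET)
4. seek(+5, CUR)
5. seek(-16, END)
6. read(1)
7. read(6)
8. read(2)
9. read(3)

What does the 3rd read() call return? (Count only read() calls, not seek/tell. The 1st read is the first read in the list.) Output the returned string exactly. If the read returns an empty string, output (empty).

Answer: AQ

Derivation:
After 1 (tell()): offset=0
After 2 (seek(-16, END)): offset=5
After 3 (seek(16, SET)): offset=16
After 4 (seek(+5, CUR)): offset=21
After 5 (seek(-16, END)): offset=5
After 6 (read(1)): returned 'Q', offset=6
After 7 (read(6)): returned 'IUGWYG', offset=12
After 8 (read(2)): returned 'AQ', offset=14
After 9 (read(3)): returned 'SVU', offset=17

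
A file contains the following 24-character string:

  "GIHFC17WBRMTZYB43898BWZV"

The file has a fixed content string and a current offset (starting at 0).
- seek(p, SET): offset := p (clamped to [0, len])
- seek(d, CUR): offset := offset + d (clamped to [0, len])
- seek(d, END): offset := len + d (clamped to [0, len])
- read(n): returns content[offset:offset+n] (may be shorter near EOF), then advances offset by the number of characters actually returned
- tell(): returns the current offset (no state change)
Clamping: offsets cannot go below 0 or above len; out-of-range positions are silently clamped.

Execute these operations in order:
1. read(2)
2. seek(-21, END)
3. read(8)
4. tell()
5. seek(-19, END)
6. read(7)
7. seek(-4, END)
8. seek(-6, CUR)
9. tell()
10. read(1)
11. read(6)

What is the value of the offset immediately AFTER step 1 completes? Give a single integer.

Answer: 2

Derivation:
After 1 (read(2)): returned 'GI', offset=2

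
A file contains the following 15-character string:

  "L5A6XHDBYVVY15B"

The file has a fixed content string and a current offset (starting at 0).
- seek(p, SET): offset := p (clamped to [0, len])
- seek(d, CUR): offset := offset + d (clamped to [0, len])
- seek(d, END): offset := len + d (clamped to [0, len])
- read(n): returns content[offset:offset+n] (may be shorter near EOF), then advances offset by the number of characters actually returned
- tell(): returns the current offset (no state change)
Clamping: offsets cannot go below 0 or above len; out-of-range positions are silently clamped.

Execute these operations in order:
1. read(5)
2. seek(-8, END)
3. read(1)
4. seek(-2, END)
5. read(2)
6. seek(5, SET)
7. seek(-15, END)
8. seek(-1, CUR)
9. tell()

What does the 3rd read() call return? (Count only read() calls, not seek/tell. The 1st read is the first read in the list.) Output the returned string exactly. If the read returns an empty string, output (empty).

After 1 (read(5)): returned 'L5A6X', offset=5
After 2 (seek(-8, END)): offset=7
After 3 (read(1)): returned 'B', offset=8
After 4 (seek(-2, END)): offset=13
After 5 (read(2)): returned '5B', offset=15
After 6 (seek(5, SET)): offset=5
After 7 (seek(-15, END)): offset=0
After 8 (seek(-1, CUR)): offset=0
After 9 (tell()): offset=0

Answer: 5B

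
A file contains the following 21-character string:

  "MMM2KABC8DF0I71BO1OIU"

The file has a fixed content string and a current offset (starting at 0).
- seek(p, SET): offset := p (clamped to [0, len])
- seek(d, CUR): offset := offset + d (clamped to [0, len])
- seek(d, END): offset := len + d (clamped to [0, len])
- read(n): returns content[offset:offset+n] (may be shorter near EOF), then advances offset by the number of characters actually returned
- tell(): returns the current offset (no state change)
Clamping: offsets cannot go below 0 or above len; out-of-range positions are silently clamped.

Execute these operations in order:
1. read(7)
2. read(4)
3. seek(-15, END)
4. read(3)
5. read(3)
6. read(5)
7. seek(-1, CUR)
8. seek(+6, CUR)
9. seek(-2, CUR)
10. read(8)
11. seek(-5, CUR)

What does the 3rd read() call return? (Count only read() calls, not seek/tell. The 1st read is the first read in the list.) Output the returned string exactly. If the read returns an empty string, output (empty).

Answer: BC8

Derivation:
After 1 (read(7)): returned 'MMM2KAB', offset=7
After 2 (read(4)): returned 'C8DF', offset=11
After 3 (seek(-15, END)): offset=6
After 4 (read(3)): returned 'BC8', offset=9
After 5 (read(3)): returned 'DF0', offset=12
After 6 (read(5)): returned 'I71BO', offset=17
After 7 (seek(-1, CUR)): offset=16
After 8 (seek(+6, CUR)): offset=21
After 9 (seek(-2, CUR)): offset=19
After 10 (read(8)): returned 'IU', offset=21
After 11 (seek(-5, CUR)): offset=16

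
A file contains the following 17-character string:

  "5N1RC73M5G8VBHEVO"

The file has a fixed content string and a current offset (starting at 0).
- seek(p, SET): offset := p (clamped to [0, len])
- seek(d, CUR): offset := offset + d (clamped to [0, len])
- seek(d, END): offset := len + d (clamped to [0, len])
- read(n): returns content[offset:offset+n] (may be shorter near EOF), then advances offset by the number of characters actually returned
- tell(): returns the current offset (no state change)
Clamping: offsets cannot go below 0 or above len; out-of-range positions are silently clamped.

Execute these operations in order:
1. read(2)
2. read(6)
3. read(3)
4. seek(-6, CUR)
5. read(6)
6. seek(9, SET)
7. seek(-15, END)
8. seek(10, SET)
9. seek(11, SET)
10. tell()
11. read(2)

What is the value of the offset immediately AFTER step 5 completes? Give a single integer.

After 1 (read(2)): returned '5N', offset=2
After 2 (read(6)): returned '1RC73M', offset=8
After 3 (read(3)): returned '5G8', offset=11
After 4 (seek(-6, CUR)): offset=5
After 5 (read(6)): returned '73M5G8', offset=11

Answer: 11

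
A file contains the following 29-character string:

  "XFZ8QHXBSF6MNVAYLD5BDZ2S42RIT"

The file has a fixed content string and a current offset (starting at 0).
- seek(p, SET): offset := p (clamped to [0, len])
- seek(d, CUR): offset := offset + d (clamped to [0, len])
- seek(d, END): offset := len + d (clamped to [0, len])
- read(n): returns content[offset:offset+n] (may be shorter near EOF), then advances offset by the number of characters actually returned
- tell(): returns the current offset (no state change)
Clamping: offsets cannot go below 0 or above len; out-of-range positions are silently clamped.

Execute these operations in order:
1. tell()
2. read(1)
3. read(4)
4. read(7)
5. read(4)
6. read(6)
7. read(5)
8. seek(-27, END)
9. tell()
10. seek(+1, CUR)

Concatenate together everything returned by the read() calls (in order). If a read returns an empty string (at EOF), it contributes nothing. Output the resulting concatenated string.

After 1 (tell()): offset=0
After 2 (read(1)): returned 'X', offset=1
After 3 (read(4)): returned 'FZ8Q', offset=5
After 4 (read(7)): returned 'HXBSF6M', offset=12
After 5 (read(4)): returned 'NVAY', offset=16
After 6 (read(6)): returned 'LD5BDZ', offset=22
After 7 (read(5)): returned '2S42R', offset=27
After 8 (seek(-27, END)): offset=2
After 9 (tell()): offset=2
After 10 (seek(+1, CUR)): offset=3

Answer: XFZ8QHXBSF6MNVAYLD5BDZ2S42R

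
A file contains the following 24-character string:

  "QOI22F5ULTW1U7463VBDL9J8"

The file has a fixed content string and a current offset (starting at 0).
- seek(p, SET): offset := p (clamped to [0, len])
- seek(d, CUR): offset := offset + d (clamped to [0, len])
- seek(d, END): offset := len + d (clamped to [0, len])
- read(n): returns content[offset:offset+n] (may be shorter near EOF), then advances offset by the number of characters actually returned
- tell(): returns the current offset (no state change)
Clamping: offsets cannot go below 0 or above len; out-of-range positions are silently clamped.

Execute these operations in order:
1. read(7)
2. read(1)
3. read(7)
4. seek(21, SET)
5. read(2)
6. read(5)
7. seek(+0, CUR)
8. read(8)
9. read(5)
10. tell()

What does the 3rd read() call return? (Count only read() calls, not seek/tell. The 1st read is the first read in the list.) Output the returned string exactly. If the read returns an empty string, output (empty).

Answer: LTW1U74

Derivation:
After 1 (read(7)): returned 'QOI22F5', offset=7
After 2 (read(1)): returned 'U', offset=8
After 3 (read(7)): returned 'LTW1U74', offset=15
After 4 (seek(21, SET)): offset=21
After 5 (read(2)): returned '9J', offset=23
After 6 (read(5)): returned '8', offset=24
After 7 (seek(+0, CUR)): offset=24
After 8 (read(8)): returned '', offset=24
After 9 (read(5)): returned '', offset=24
After 10 (tell()): offset=24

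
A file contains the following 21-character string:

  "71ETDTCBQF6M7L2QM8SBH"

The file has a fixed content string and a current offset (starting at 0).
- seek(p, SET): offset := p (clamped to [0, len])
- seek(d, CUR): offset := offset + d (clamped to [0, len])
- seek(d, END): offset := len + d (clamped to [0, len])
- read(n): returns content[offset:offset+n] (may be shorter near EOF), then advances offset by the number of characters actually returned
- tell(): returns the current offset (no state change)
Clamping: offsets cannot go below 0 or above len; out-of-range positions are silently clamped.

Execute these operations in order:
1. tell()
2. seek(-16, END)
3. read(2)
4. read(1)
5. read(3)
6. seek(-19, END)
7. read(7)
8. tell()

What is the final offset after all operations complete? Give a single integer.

Answer: 9

Derivation:
After 1 (tell()): offset=0
After 2 (seek(-16, END)): offset=5
After 3 (read(2)): returned 'TC', offset=7
After 4 (read(1)): returned 'B', offset=8
After 5 (read(3)): returned 'QF6', offset=11
After 6 (seek(-19, END)): offset=2
After 7 (read(7)): returned 'ETDTCBQ', offset=9
After 8 (tell()): offset=9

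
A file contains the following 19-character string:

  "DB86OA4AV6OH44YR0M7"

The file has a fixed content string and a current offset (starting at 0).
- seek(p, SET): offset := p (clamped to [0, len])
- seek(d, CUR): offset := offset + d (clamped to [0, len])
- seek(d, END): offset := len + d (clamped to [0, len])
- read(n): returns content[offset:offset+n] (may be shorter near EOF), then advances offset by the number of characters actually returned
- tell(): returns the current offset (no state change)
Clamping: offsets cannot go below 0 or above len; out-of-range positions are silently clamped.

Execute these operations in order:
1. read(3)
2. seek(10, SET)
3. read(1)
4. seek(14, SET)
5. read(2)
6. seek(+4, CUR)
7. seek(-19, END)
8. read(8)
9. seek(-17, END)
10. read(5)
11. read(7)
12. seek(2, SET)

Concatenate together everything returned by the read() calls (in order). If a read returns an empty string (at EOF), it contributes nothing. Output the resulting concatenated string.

After 1 (read(3)): returned 'DB8', offset=3
After 2 (seek(10, SET)): offset=10
After 3 (read(1)): returned 'O', offset=11
After 4 (seek(14, SET)): offset=14
After 5 (read(2)): returned 'YR', offset=16
After 6 (seek(+4, CUR)): offset=19
After 7 (seek(-19, END)): offset=0
After 8 (read(8)): returned 'DB86OA4A', offset=8
After 9 (seek(-17, END)): offset=2
After 10 (read(5)): returned '86OA4', offset=7
After 11 (read(7)): returned 'AV6OH44', offset=14
After 12 (seek(2, SET)): offset=2

Answer: DB8OYRDB86OA4A86OA4AV6OH44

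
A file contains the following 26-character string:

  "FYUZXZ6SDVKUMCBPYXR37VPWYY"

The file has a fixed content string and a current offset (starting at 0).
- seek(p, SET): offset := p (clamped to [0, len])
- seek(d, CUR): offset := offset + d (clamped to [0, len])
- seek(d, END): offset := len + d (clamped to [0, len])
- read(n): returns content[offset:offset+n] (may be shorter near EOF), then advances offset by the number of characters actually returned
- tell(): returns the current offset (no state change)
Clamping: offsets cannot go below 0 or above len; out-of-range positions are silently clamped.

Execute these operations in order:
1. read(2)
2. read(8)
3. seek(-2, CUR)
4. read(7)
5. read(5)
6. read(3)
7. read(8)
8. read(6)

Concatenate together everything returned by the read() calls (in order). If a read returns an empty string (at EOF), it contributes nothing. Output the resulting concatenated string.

Answer: FYUZXZ6SDVDVKUMCBPYXR37VPWYY

Derivation:
After 1 (read(2)): returned 'FY', offset=2
After 2 (read(8)): returned 'UZXZ6SDV', offset=10
After 3 (seek(-2, CUR)): offset=8
After 4 (read(7)): returned 'DVKUMCB', offset=15
After 5 (read(5)): returned 'PYXR3', offset=20
After 6 (read(3)): returned '7VP', offset=23
After 7 (read(8)): returned 'WYY', offset=26
After 8 (read(6)): returned '', offset=26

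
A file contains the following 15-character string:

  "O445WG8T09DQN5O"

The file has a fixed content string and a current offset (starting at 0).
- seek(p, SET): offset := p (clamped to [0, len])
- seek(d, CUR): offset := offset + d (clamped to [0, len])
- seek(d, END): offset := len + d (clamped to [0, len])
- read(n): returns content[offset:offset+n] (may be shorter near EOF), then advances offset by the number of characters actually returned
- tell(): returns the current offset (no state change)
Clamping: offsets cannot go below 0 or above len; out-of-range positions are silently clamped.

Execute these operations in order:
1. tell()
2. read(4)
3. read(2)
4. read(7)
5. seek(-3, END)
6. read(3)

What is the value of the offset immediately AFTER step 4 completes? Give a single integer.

After 1 (tell()): offset=0
After 2 (read(4)): returned 'O445', offset=4
After 3 (read(2)): returned 'WG', offset=6
After 4 (read(7)): returned '8T09DQN', offset=13

Answer: 13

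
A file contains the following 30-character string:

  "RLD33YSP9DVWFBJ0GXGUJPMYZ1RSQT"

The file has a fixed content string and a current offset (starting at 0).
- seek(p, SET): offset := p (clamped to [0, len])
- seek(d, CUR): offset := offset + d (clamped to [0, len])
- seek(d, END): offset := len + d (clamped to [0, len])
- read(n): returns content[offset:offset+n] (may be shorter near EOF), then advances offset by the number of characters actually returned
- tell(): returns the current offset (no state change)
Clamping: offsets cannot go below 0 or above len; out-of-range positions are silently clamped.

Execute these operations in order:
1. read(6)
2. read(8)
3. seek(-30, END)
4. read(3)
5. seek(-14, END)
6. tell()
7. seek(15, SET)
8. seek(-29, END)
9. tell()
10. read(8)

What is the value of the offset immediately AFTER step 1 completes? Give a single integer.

Answer: 6

Derivation:
After 1 (read(6)): returned 'RLD33Y', offset=6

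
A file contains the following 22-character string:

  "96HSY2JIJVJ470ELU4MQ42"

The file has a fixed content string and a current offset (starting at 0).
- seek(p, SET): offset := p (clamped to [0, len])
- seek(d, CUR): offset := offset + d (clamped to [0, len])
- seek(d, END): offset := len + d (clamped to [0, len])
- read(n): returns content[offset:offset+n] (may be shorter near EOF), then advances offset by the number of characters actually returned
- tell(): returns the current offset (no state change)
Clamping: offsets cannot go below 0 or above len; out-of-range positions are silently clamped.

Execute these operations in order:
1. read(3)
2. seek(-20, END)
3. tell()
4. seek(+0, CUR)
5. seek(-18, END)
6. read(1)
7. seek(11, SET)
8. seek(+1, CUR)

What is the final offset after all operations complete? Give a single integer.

Answer: 12

Derivation:
After 1 (read(3)): returned '96H', offset=3
After 2 (seek(-20, END)): offset=2
After 3 (tell()): offset=2
After 4 (seek(+0, CUR)): offset=2
After 5 (seek(-18, END)): offset=4
After 6 (read(1)): returned 'Y', offset=5
After 7 (seek(11, SET)): offset=11
After 8 (seek(+1, CUR)): offset=12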